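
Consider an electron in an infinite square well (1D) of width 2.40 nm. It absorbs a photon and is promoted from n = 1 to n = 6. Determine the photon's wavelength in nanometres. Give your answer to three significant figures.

E_1 = h²/(8m_eL²) = 1.046×10^-20 J, so ΔE = (6² − 1²)E_1 = 3.661×10^-19 J.
λ = hc/ΔE = (6.626×10^-34·2.998×10^8)/3.661×10^-19 = 5.43×10^-7 m = 543 nm.

λ = 543 nm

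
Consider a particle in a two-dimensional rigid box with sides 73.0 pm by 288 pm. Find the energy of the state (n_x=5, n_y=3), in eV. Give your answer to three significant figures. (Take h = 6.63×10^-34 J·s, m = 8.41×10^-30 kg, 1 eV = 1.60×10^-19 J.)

E = 196 eV

For a 2D rectangular well E = (h²/8m)·Σ n_i²/L_i² = (6.63×10^-34)²/(8·8.41×10^-30) · [5²/(73.0 pm)² + 3²/(288 pm)²].
Evaluating gives E = 3.136×10^-17 J = 196 eV.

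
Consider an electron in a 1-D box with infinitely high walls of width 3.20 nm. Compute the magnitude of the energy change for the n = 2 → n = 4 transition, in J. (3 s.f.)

E_1 = h²/(8m_eL²) = 5.884×10^-21 J.
|ΔE| = |2² − 4²|·E_1 = 12·5.884×10^-21 J = 7.06×10^-20 J.

|ΔE| = 7.06×10^-20 J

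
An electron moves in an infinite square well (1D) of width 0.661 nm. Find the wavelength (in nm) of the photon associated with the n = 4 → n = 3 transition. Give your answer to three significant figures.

E_1 = h²/(8m_eL²) = 1.379×10^-19 J, so ΔE = (4² − 3²)E_1 = 9.653×10^-19 J.
λ = hc/ΔE = (6.626×10^-34·2.998×10^8)/9.653×10^-19 = 2.06×10^-7 m = 206 nm.

λ = 206 nm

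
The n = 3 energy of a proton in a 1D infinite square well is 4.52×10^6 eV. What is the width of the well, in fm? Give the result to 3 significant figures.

L = 20.2 fm

From E_n = n²h²/(8m_pL²), L = n·h/√(8m_pE_n).
E_3 = 4.52×10^6 eV = 7.241×10^-13 J, so L = 3·6.626×10^-34/√(8·1.673×10^-27·7.241×10^-13) = 2.02×10^-14 m = 20.2 fm.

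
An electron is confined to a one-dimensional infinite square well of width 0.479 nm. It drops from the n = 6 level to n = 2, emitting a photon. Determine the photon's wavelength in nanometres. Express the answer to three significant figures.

λ = 23.6 nm

E_1 = h²/(8m_eL²) = 2.626×10^-19 J, so ΔE = (6² − 2²)E_1 = 8.403×10^-18 J.
λ = hc/ΔE = (6.626×10^-34·2.998×10^8)/8.403×10^-18 = 2.36×10^-8 m = 23.6 nm.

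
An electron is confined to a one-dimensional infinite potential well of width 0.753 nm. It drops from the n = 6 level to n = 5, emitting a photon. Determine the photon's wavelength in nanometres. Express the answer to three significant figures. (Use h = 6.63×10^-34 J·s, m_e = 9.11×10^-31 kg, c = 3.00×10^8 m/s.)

E_1 = h²/(8m_eL²) = 1.064×10^-19 J, so ΔE = (6² − 5²)E_1 = 1.170×10^-18 J.
λ = hc/ΔE = (6.63×10^-34·3.00×10^8)/1.170×10^-18 = 1.70×10^-7 m = 170 nm.

λ = 170 nm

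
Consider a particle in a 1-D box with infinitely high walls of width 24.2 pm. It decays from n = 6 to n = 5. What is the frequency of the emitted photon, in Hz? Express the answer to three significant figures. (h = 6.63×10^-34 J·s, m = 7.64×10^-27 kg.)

E_1 = h²/(8mL²) = 1.228×10^-20 J and ΔE = (6² − 5²)E_1 = 1.351×10^-19 J.
f = ΔE/h = 1.351×10^-19/6.63×10^-34 = 2.04×10^14 Hz.

f = 2.04×10^14 Hz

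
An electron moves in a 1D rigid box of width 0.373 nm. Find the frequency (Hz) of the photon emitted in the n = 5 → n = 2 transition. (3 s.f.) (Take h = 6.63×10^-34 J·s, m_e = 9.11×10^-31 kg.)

f = 1.37×10^16 Hz

E_1 = h²/(8m_eL²) = 4.335×10^-19 J and ΔE = (5² − 2²)E_1 = 9.103×10^-18 J.
f = ΔE/h = 9.103×10^-18/6.63×10^-34 = 1.37×10^16 Hz.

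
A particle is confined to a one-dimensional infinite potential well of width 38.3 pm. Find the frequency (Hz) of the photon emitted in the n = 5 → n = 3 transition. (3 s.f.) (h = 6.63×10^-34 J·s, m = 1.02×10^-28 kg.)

f = 8.86×10^15 Hz

E_1 = h²/(8mL²) = 3.672×10^-19 J and ΔE = (5² − 3²)E_1 = 5.875×10^-18 J.
f = ΔE/h = 5.875×10^-18/6.63×10^-34 = 8.86×10^15 Hz.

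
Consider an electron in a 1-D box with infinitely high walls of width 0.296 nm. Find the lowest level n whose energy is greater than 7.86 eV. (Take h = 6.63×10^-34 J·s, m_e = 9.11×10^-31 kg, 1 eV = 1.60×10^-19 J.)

n = 2

E_1 = h²/(8m_eL²) = 6.884×10^-19 J = 4.303 eV.
Need n² > 7.86/4.303 = 1.827, i.e. n > 1.352.
The smallest integer satisfying this is n = 2.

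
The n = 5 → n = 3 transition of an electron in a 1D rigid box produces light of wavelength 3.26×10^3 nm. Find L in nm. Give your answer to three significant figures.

The photon carries ΔE = hc/λ = 6.626×10^-34·2.998×10^8/3.26×10^-6 m = 6.093×10^-20 J.
Since ΔE = (5² − 3²)E_1, E_1 = 3.808×10^-21 J, and L = h/√(8m_eE_1) = 3.98×10^-9 m = 3.98 nm.

L = 3.98 nm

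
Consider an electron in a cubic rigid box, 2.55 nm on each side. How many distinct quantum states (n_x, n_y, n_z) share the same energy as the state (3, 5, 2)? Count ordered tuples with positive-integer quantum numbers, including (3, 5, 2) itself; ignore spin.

The level has n_x² + n_y² + n_z² = 38. The ordered positive-integer solutions are (1, 1, 6), (1, 6, 1), (2, 3, 5), (2, 5, 3), (3, 2, 5), (3, 5, 2), (5, 2, 3), (5, 3, 2), (6, 1, 1).
That gives 9 states.

degeneracy = 9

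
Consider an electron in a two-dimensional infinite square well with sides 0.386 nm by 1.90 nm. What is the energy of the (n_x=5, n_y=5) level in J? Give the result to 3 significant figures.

E = 1.05×10^-17 J

For a 2D rectangular well E = (h²/8m_e)·Σ n_i²/L_i² = (6.626×10^-34)²/(8·9.109×10^-31) · [5²/(0.386 nm)² + 5²/(1.90 nm)²].
Evaluating gives E = 1.05×10^-17 J.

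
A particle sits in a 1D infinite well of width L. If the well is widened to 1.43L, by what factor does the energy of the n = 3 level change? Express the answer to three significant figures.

E_n ∝ 1/L², so the energy scales by 1/1.43² = 0.489.

0.489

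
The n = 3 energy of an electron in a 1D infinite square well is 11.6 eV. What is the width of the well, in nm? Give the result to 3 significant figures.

From E_n = n²h²/(8m_eL²), L = n·h/√(8m_eE_n).
E_3 = 11.6 eV = 1.858×10^-18 J, so L = 3·6.626×10^-34/√(8·9.109×10^-31·1.858×10^-18) = 5.40×10^-10 m = 0.540 nm.

L = 0.540 nm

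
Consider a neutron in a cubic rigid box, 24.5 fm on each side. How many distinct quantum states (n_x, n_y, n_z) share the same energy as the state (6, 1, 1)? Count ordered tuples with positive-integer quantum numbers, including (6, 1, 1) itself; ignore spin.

degeneracy = 9

The level has n_x² + n_y² + n_z² = 38. The ordered positive-integer solutions are (1, 1, 6), (1, 6, 1), (2, 3, 5), (2, 5, 3), (3, 2, 5), (3, 5, 2), (5, 2, 3), (5, 3, 2), (6, 1, 1).
That gives 9 states.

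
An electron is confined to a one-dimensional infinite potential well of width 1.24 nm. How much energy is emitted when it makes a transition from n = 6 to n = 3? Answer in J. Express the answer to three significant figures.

|ΔE| = 1.06×10^-18 J

E_1 = h²/(8m_eL²) = 3.918×10^-20 J.
|ΔE| = |6² − 3²|·E_1 = 27·3.918×10^-20 J = 1.06×10^-18 J.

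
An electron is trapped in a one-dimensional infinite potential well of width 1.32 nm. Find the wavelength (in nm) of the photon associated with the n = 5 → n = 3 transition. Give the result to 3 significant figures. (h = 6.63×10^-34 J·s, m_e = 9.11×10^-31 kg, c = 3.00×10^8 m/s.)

λ = 359 nm

E_1 = h²/(8m_eL²) = 3.462×10^-20 J, so ΔE = (5² − 3²)E_1 = 5.539×10^-19 J.
λ = hc/ΔE = (6.63×10^-34·3.00×10^8)/5.539×10^-19 = 3.59×10^-7 m = 359 nm.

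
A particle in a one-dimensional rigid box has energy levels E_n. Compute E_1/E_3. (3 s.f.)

0.111

E_n ∝ n², so E_1/E_3 = 1²/3² = 1/9 = 0.111.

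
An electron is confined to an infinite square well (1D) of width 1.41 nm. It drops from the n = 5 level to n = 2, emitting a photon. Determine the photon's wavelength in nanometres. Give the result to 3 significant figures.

λ = 312 nm

E_1 = h²/(8m_eL²) = 3.030×10^-20 J, so ΔE = (5² − 2²)E_1 = 6.363×10^-19 J.
λ = hc/ΔE = (6.626×10^-34·2.998×10^8)/6.363×10^-19 = 3.12×10^-7 m = 312 nm.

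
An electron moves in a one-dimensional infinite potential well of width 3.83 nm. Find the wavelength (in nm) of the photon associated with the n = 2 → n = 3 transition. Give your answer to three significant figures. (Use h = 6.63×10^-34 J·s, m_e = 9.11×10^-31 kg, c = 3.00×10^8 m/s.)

λ = 9.67×10^3 nm

E_1 = h²/(8m_eL²) = 4.112×10^-21 J, so ΔE = (3² − 2²)E_1 = 2.056×10^-20 J.
λ = hc/ΔE = (6.63×10^-34·3.00×10^8)/2.056×10^-20 = 9.67×10^-6 m = 9.67×10^3 nm.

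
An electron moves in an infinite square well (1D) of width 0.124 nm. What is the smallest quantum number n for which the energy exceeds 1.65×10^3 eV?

n = 9

E_1 = h²/(8m_eL²) = 3.918×10^-18 J = 24.46 eV.
Need n² > 1.65×10^3/24.46 = 67.46, i.e. n > 8.213.
The smallest integer satisfying this is n = 9.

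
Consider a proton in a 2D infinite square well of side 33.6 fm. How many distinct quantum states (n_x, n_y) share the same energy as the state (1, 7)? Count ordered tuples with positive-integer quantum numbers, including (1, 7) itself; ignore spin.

degeneracy = 3

The level has n_x² + n_y² = 50. The ordered positive-integer solutions are (1, 7), (5, 5), (7, 1).
That gives 3 states.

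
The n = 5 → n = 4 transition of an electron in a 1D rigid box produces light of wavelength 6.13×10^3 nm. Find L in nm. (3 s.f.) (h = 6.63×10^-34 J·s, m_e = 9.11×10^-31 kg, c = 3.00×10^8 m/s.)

L = 4.09 nm

The photon carries ΔE = hc/λ = 6.63×10^-34·3.00×10^8/6.13×10^-6 m = 3.245×10^-20 J.
Since ΔE = (5² − 4²)E_1, E_1 = 3.606×10^-21 J, and L = h/√(8m_eE_1) = 4.09×10^-9 m = 4.09 nm.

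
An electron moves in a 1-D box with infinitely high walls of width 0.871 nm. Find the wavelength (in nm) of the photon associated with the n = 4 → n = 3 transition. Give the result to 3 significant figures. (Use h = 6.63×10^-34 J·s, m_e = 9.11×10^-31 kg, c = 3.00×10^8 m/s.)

E_1 = h²/(8m_eL²) = 7.950×10^-20 J, so ΔE = (4² − 3²)E_1 = 5.565×10^-19 J.
λ = hc/ΔE = (6.63×10^-34·3.00×10^8)/5.565×10^-19 = 3.57×10^-7 m = 357 nm.

λ = 357 nm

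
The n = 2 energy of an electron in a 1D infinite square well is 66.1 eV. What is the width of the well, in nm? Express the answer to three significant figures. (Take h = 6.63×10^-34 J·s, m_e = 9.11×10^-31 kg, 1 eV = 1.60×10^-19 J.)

From E_n = n²h²/(8m_eL²), L = n·h/√(8m_eE_n).
E_2 = 66.1 eV = 1.058×10^-17 J, so L = 2·6.63×10^-34/√(8·9.11×10^-31·1.058×10^-17) = 1.51×10^-10 m = 0.151 nm.

L = 0.151 nm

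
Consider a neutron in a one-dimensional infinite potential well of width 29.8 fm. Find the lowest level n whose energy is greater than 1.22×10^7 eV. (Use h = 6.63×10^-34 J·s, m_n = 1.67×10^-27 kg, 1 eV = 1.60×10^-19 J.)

n = 8

E_1 = h²/(8m_nL²) = 3.705×10^-14 J = 2.316×10^5 eV.
Need n² > 1.22×10^7/2.316×10^5 = 52.68, i.e. n > 7.258.
The smallest integer satisfying this is n = 8.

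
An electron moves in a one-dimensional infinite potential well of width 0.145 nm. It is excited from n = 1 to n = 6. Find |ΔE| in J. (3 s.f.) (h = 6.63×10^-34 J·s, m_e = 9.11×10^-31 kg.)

E_1 = h²/(8m_eL²) = 2.869×10^-18 J.
|ΔE| = |1² − 6²|·E_1 = 35·2.869×10^-18 J = 1.00×10^-16 J.

|ΔE| = 1.00×10^-16 J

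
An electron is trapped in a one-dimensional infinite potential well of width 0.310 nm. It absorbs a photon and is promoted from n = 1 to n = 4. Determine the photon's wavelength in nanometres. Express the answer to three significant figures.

E_1 = h²/(8m_eL²) = 6.269×10^-19 J, so ΔE = (4² − 1²)E_1 = 9.404×10^-18 J.
λ = hc/ΔE = (6.626×10^-34·2.998×10^8)/9.404×10^-18 = 2.11×10^-8 m = 21.1 nm.

λ = 21.1 nm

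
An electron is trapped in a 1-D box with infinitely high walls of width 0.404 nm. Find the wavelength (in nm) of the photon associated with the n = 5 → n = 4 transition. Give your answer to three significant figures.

E_1 = h²/(8m_eL²) = 3.691×10^-19 J, so ΔE = (5² − 4²)E_1 = 3.322×10^-18 J.
λ = hc/ΔE = (6.626×10^-34·2.998×10^8)/3.322×10^-18 = 5.98×10^-8 m = 59.8 nm.

λ = 59.8 nm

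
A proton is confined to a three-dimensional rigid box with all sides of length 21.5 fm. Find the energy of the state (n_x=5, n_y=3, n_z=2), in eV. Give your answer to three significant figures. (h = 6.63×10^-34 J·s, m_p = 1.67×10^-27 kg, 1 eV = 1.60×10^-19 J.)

E = 1.69×10^7 eV

For a 3D rectangular well E = (h²/8m_p)·Σ n_i²/L_i² = (6.63×10^-34)²/(8·1.67×10^-27) · [5²/(21.5 fm)² + 3²/(21.5 fm)² + 2²/(21.5 fm)²].
Evaluating gives E = 2.705×10^-12 J = 1.69×10^7 eV.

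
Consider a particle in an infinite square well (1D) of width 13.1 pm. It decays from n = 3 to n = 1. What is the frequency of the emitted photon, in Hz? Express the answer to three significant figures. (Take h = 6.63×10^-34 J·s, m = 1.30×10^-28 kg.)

f = 2.97×10^16 Hz

E_1 = h²/(8mL²) = 2.463×10^-18 J and ΔE = (3² − 1²)E_1 = 1.970×10^-17 J.
f = ΔE/h = 1.970×10^-17/6.63×10^-34 = 2.97×10^16 Hz.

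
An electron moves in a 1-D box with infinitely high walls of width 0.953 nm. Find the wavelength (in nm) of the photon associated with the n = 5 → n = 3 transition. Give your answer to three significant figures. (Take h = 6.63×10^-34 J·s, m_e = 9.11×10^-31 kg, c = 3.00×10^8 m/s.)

E_1 = h²/(8m_eL²) = 6.641×10^-20 J, so ΔE = (5² − 3²)E_1 = 1.063×10^-18 J.
λ = hc/ΔE = (6.63×10^-34·3.00×10^8)/1.063×10^-18 = 1.87×10^-7 m = 187 nm.

λ = 187 nm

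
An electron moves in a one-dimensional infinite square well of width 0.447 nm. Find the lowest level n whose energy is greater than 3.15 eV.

n = 2

E_1 = h²/(8m_eL²) = 3.015×10^-19 J = 1.882 eV.
Need n² > 3.15/1.882 = 1.674, i.e. n > 1.294.
The smallest integer satisfying this is n = 2.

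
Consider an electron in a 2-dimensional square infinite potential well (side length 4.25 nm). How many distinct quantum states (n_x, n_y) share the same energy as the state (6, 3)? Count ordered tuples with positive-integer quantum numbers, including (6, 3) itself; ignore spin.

The level has n_x² + n_y² = 45. The ordered positive-integer solutions are (3, 6), (6, 3).
That gives 2 states.

degeneracy = 2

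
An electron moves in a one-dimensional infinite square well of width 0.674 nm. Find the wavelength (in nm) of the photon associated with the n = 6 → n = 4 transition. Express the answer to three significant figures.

λ = 74.9 nm

E_1 = h²/(8m_eL²) = 1.326×10^-19 J, so ΔE = (6² − 4²)E_1 = 2.652×10^-18 J.
λ = hc/ΔE = (6.626×10^-34·2.998×10^8)/2.652×10^-18 = 7.49×10^-8 m = 74.9 nm.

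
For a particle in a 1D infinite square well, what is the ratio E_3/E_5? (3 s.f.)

0.360

E_n ∝ n², so E_3/E_5 = 3²/5² = 9/25 = 0.360.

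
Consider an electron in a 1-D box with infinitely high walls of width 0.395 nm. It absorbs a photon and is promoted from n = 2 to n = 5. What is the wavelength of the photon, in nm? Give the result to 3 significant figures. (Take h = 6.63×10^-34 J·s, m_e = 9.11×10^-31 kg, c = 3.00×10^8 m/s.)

E_1 = h²/(8m_eL²) = 3.866×10^-19 J, so ΔE = (5² − 2²)E_1 = 8.119×10^-18 J.
λ = hc/ΔE = (6.63×10^-34·3.00×10^8)/8.119×10^-18 = 2.45×10^-8 m = 24.5 nm.

λ = 24.5 nm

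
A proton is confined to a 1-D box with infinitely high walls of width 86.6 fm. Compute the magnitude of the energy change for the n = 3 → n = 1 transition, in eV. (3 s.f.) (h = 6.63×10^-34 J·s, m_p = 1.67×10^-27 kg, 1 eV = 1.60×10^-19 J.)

|ΔE| = 2.19×10^5 eV

E_1 = h²/(8m_pL²) = 4.387×10^-15 J.
|ΔE| = |3² − 1²|·E_1 = 8·4.387×10^-15 J = 3.510×10^-14 J = 2.19×10^5 eV.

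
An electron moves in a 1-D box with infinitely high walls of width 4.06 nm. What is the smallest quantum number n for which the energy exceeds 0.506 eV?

n = 5

E_1 = h²/(8m_eL²) = 3.655×10^-21 J = 0.02282 eV.
Need n² > 0.506/0.02282 = 22.17, i.e. n > 4.709.
The smallest integer satisfying this is n = 5.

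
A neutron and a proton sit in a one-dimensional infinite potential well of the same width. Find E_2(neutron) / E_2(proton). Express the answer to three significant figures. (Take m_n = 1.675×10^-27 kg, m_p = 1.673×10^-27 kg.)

0.999

E_n ∝ 1/m at fixed n and L, so the ratio is m_p/m_n = 1.673×10^-27/1.675×10^-27 = 0.999.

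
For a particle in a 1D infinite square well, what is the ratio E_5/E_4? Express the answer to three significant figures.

1.56

E_n ∝ n², so E_5/E_4 = 5²/4² = 25/16 = 1.56.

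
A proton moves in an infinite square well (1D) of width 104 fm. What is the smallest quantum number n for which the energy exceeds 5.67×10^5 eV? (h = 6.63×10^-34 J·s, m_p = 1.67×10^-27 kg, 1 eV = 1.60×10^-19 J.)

n = 6

E_1 = h²/(8m_pL²) = 3.042×10^-15 J = 1.901×10^4 eV.
Need n² > 5.67×10^5/1.901×10^4 = 29.83, i.e. n > 5.462.
The smallest integer satisfying this is n = 6.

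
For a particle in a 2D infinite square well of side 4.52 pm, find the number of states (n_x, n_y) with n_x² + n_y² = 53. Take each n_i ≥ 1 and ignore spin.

The level has n_x² + n_y² = 53. The ordered positive-integer solutions are (2, 7), (7, 2).
That gives 2 states.

degeneracy = 2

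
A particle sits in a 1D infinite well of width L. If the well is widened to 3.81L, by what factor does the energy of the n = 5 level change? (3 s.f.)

0.0689

E_n ∝ 1/L², so the energy scales by 1/3.81² = 0.0689.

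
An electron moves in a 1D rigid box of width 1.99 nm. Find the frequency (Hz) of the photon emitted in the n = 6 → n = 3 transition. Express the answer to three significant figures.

E_1 = h²/(8m_eL²) = 1.521×10^-20 J and ΔE = (6² − 3²)E_1 = 4.107×10^-19 J.
f = ΔE/h = 4.107×10^-19/6.626×10^-34 = 6.20×10^14 Hz.

f = 6.20×10^14 Hz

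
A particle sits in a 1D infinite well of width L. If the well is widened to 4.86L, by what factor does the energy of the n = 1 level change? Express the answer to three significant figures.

E_n ∝ 1/L², so the energy scales by 1/4.86² = 0.0423.

0.0423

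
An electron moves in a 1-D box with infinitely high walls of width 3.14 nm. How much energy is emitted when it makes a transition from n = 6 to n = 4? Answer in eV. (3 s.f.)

E_1 = h²/(8m_eL²) = 6.111×10^-21 J.
|ΔE| = |6² − 4²|·E_1 = 20·6.111×10^-21 J = 1.222×10^-19 J = 0.763 eV.

|ΔE| = 0.763 eV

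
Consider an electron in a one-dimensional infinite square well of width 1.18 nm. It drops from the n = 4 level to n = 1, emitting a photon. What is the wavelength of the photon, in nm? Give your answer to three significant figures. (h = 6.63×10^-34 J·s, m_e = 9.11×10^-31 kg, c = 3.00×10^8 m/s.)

λ = 306 nm

E_1 = h²/(8m_eL²) = 4.332×10^-20 J, so ΔE = (4² − 1²)E_1 = 6.498×10^-19 J.
λ = hc/ΔE = (6.63×10^-34·3.00×10^8)/6.498×10^-19 = 3.06×10^-7 m = 306 nm.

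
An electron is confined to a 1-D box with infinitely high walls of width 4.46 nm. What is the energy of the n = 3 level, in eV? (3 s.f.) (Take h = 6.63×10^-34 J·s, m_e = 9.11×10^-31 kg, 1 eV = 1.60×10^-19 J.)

E_3 = 0.171 eV

For an infinite well E_n = n²h²/(8m_eL²), so E_1 = h²/(8m_eL²) = (6.63×10^-34)²/(8·9.11×10^-31·(4.46×10^-9 m)²) = 3.032×10^-21 J.
Then E_3 = 3²·E_1 = 9·3.032×10^-21 J = 2.729×10^-20 J.
Converting, E_3 = 2.729×10^-20 J / (1.60×10^-19 J/eV) = 0.171 eV.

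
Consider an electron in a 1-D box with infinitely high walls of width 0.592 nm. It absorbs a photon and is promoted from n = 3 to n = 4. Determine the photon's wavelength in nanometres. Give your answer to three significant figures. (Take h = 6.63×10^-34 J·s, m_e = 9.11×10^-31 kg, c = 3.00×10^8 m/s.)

E_1 = h²/(8m_eL²) = 1.721×10^-19 J, so ΔE = (4² − 3²)E_1 = 1.205×10^-18 J.
λ = hc/ΔE = (6.63×10^-34·3.00×10^8)/1.205×10^-18 = 1.65×10^-7 m = 165 nm.

λ = 165 nm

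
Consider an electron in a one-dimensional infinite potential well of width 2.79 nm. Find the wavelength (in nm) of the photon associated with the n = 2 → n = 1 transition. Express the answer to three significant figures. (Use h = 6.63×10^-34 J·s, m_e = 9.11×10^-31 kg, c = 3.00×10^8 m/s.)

λ = 8.56×10^3 nm

E_1 = h²/(8m_eL²) = 7.748×10^-21 J, so ΔE = (2² − 1²)E_1 = 2.324×10^-20 J.
λ = hc/ΔE = (6.63×10^-34·3.00×10^8)/2.324×10^-20 = 8.56×10^-6 m = 8.56×10^3 nm.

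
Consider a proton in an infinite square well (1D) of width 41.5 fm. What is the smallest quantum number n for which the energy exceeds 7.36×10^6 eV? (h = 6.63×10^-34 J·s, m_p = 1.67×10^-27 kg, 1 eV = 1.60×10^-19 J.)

n = 8

E_1 = h²/(8m_pL²) = 1.910×10^-14 J = 1.194×10^5 eV.
Need n² > 7.36×10^6/1.194×10^5 = 61.64, i.e. n > 7.851.
The smallest integer satisfying this is n = 8.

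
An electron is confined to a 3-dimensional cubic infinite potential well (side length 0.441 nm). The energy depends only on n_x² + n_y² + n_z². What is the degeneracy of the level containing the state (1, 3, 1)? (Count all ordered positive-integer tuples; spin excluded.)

The level has n_x² + n_y² + n_z² = 11. The ordered positive-integer solutions are (1, 1, 3), (1, 3, 1), (3, 1, 1).
That gives 3 states.

degeneracy = 3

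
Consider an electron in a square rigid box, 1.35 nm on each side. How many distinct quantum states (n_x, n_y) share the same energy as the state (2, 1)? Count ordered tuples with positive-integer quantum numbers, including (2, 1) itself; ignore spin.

degeneracy = 2

The level has n_x² + n_y² = 5. The ordered positive-integer solutions are (1, 2), (2, 1).
That gives 2 states.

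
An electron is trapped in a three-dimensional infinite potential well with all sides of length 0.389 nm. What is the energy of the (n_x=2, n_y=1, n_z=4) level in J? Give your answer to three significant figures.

E = 8.36×10^-18 J

For a 3D rectangular well E = (h²/8m_e)·Σ n_i²/L_i² = (6.626×10^-34)²/(8·9.109×10^-31) · [2²/(0.389 nm)² + 1²/(0.389 nm)² + 4²/(0.389 nm)²].
Evaluating gives E = 8.36×10^-18 J.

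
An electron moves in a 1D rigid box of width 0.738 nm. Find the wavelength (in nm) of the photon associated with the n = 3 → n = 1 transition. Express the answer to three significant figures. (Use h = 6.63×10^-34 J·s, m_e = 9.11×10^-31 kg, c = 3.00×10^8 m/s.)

λ = 225 nm

E_1 = h²/(8m_eL²) = 1.107×10^-19 J, so ΔE = (3² − 1²)E_1 = 8.856×10^-19 J.
λ = hc/ΔE = (6.63×10^-34·3.00×10^8)/8.856×10^-19 = 2.25×10^-7 m = 225 nm.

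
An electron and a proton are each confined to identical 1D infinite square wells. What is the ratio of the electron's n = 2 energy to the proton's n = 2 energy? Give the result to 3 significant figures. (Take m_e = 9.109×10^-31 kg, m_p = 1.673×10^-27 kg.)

E_n ∝ 1/m at fixed n and L, so the ratio is m_p/m_e = 1.673×10^-27/9.109×10^-31 = 1.84×10^3.

1.84×10^3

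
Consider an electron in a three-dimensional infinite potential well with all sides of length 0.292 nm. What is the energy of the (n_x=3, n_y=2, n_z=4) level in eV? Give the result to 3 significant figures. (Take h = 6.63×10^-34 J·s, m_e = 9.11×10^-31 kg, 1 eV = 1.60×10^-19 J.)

For a 3D rectangular well E = (h²/8m_e)·Σ n_i²/L_i² = (6.63×10^-34)²/(8·9.11×10^-31) · [3²/(0.292 nm)² + 2²/(0.292 nm)² + 4²/(0.292 nm)²].
Evaluating gives E = 2.051×10^-17 J = 128 eV.

E = 128 eV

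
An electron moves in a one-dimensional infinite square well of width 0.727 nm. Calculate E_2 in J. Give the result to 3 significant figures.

E_2 = 4.56×10^-19 J

For an infinite well E_n = n²h²/(8m_eL²), so E_1 = h²/(8m_eL²) = (6.626×10^-34)²/(8·9.109×10^-31·(7.27×10^-10 m)²) = 1.140×10^-19 J.
Then E_2 = 2²·E_1 = 4·1.140×10^-19 J = 4.56×10^-19 J.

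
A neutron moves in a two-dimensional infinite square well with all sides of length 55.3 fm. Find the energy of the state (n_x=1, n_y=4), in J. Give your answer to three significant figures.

E = 1.82×10^-13 J

For a 2D rectangular well E = (h²/8m_n)·Σ n_i²/L_i² = (6.626×10^-34)²/(8·1.675×10^-27) · [1²/(55.3 fm)² + 4²/(55.3 fm)²].
Evaluating gives E = 1.82×10^-13 J.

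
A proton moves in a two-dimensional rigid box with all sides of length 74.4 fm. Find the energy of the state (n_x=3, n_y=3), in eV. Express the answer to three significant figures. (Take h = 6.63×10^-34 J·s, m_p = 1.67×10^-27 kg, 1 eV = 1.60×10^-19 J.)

E = 6.69×10^5 eV

For a 2D rectangular well E = (h²/8m_p)·Σ n_i²/L_i² = (6.63×10^-34)²/(8·1.67×10^-27) · [3²/(74.4 fm)² + 3²/(74.4 fm)²].
Evaluating gives E = 1.070×10^-13 J = 6.69×10^5 eV.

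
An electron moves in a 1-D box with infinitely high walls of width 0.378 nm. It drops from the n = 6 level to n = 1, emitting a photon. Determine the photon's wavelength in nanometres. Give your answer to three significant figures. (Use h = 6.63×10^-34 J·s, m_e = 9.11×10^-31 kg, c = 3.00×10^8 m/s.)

E_1 = h²/(8m_eL²) = 4.221×10^-19 J, so ΔE = (6² − 1²)E_1 = 1.477×10^-17 J.
λ = hc/ΔE = (6.63×10^-34·3.00×10^8)/1.477×10^-17 = 1.35×10^-8 m = 13.5 nm.

λ = 13.5 nm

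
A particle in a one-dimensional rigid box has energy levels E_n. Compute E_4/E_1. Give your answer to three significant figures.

E_n ∝ n², so E_4/E_1 = 4²/1² = 16/1 = 16.0.

16.0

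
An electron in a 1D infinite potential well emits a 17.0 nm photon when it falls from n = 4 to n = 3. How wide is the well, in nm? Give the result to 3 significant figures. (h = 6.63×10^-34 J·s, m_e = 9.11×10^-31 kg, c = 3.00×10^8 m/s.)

L = 0.190 nm

The photon carries ΔE = hc/λ = 6.63×10^-34·3.00×10^8/1.70×10^-8 m = 1.170×10^-17 J.
Since ΔE = (4² − 3²)E_1, E_1 = 1.671×10^-18 J, and L = h/√(8m_eE_1) = 1.90×10^-10 m = 0.190 nm.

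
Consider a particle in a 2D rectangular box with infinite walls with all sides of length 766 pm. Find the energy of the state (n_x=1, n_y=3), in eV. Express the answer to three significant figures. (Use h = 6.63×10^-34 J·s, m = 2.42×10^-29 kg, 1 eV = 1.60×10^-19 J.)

E = 0.242 eV

For a 2D rectangular well E = (h²/8m)·Σ n_i²/L_i² = (6.63×10^-34)²/(8·2.42×10^-29) · [1²/(766 pm)² + 3²/(766 pm)²].
Evaluating gives E = 3.870×10^-20 J = 0.242 eV.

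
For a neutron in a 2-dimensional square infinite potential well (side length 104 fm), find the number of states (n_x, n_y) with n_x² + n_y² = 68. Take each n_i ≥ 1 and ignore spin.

The level has n_x² + n_y² = 68. The ordered positive-integer solutions are (2, 8), (8, 2).
That gives 2 states.

degeneracy = 2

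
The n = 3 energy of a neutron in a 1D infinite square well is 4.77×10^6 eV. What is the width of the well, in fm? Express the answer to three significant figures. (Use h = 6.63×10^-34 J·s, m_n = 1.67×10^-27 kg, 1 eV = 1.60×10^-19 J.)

From E_n = n²h²/(8m_nL²), L = n·h/√(8m_nE_n).
E_3 = 4.77×10^6 eV = 7.632×10^-13 J, so L = 3·6.63×10^-34/√(8·1.67×10^-27·7.632×10^-13) = 1.97×10^-14 m = 19.7 fm.

L = 19.7 fm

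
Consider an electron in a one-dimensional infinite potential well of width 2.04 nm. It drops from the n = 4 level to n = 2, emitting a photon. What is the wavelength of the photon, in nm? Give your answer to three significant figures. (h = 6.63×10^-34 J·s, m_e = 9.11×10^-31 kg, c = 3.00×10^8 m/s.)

λ = 1.14×10^3 nm

E_1 = h²/(8m_eL²) = 1.449×10^-20 J, so ΔE = (4² − 2²)E_1 = 1.739×10^-19 J.
λ = hc/ΔE = (6.63×10^-34·3.00×10^8)/1.739×10^-19 = 1.14×10^-6 m = 1.14×10^3 nm.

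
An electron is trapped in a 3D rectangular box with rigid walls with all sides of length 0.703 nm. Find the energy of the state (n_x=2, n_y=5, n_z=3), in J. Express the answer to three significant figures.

For a 3D rectangular well E = (h²/8m_e)·Σ n_i²/L_i² = (6.626×10^-34)²/(8·9.109×10^-31) · [2²/(0.703 nm)² + 5²/(0.703 nm)² + 3²/(0.703 nm)²].
Evaluating gives E = 4.63×10^-18 J.

E = 4.63×10^-18 J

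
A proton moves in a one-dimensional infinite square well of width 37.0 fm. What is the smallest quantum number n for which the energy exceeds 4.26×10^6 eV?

n = 6

E_1 = h²/(8m_pL²) = 2.396×10^-14 J = 1.496×10^5 eV.
Need n² > 4.26×10^6/1.496×10^5 = 28.48, i.e. n > 5.337.
The smallest integer satisfying this is n = 6.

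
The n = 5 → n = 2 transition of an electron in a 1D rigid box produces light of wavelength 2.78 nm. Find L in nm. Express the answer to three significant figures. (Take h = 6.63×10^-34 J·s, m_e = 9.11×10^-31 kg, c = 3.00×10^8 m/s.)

The photon carries ΔE = hc/λ = 6.63×10^-34·3.00×10^8/2.78×10^-9 m = 7.155×10^-17 J.
Since ΔE = (5² − 2²)E_1, E_1 = 3.407×10^-18 J, and L = h/√(8m_eE_1) = 1.33×10^-10 m = 0.133 nm.

L = 0.133 nm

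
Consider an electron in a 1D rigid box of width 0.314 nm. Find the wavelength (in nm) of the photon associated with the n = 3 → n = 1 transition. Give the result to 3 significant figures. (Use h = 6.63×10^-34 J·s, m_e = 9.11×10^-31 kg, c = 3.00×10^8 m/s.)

λ = 40.6 nm

E_1 = h²/(8m_eL²) = 6.117×10^-19 J, so ΔE = (3² − 1²)E_1 = 4.894×10^-18 J.
λ = hc/ΔE = (6.63×10^-34·3.00×10^8)/4.894×10^-18 = 4.06×10^-8 m = 40.6 nm.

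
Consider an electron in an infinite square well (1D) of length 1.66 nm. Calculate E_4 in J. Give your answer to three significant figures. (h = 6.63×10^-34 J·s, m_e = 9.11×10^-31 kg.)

E_4 = 3.50×10^-19 J

For an infinite well E_n = n²h²/(8m_eL²), so E_1 = h²/(8m_eL²) = (6.63×10^-34)²/(8·9.11×10^-31·(1.66×10^-9 m)²) = 2.189×10^-20 J.
Then E_4 = 4²·E_1 = 16·2.189×10^-20 J = 3.50×10^-19 J.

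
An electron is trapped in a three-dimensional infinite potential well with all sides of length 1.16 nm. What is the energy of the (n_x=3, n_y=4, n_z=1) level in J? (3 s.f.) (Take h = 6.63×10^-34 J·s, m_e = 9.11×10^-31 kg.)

For a 3D rectangular well E = (h²/8m_e)·Σ n_i²/L_i² = (6.63×10^-34)²/(8·9.11×10^-31) · [3²/(1.16 nm)² + 4²/(1.16 nm)² + 1²/(1.16 nm)²].
Evaluating gives E = 1.17×10^-18 J.

E = 1.17×10^-18 J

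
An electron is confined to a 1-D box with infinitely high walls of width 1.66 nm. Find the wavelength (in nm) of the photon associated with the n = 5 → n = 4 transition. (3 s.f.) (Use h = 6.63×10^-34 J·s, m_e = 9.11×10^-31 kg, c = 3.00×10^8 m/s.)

E_1 = h²/(8m_eL²) = 2.189×10^-20 J, so ΔE = (5² − 4²)E_1 = 1.970×10^-19 J.
λ = hc/ΔE = (6.63×10^-34·3.00×10^8)/1.970×10^-19 = 1.01×10^-6 m = 1.01×10^3 nm.

λ = 1.01×10^3 nm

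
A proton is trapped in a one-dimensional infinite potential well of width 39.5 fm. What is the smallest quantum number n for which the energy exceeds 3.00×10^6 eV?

n = 5

E_1 = h²/(8m_pL²) = 2.102×10^-14 J = 1.312×10^5 eV.
Need n² > 3.00×10^6/1.312×10^5 = 22.87, i.e. n > 4.782.
The smallest integer satisfying this is n = 5.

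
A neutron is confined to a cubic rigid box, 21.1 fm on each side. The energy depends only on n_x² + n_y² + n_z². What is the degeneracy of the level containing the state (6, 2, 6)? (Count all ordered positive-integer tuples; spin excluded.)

degeneracy = 3

The level has n_x² + n_y² + n_z² = 76. The ordered positive-integer solutions are (2, 6, 6), (6, 2, 6), (6, 6, 2).
That gives 3 states.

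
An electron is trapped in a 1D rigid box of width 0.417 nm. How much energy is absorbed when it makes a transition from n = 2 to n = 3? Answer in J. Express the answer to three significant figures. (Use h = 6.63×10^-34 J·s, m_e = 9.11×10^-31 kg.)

|ΔE| = 1.73×10^-18 J

E_1 = h²/(8m_eL²) = 3.469×10^-19 J.
|ΔE| = |2² − 3²|·E_1 = 5·3.469×10^-19 J = 1.73×10^-18 J.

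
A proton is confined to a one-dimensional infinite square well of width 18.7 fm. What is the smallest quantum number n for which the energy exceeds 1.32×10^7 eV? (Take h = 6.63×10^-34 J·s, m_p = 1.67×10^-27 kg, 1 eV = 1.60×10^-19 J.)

E_1 = h²/(8m_pL²) = 9.409×10^-14 J = 5.881×10^5 eV.
Need n² > 1.32×10^7/5.881×10^5 = 22.45, i.e. n > 4.738.
The smallest integer satisfying this is n = 5.

n = 5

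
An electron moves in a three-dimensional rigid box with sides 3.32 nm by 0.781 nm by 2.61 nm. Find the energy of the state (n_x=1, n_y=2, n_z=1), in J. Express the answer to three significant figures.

E = 4.09×10^-19 J

For a 3D rectangular well E = (h²/8m_e)·Σ n_i²/L_i² = (6.626×10^-34)²/(8·9.109×10^-31) · [1²/(3.32 nm)² + 2²/(0.781 nm)² + 1²/(2.61 nm)²].
Evaluating gives E = 4.09×10^-19 J.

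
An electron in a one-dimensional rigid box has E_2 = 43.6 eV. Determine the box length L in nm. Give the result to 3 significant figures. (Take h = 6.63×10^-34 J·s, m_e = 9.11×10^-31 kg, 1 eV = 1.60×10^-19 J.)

From E_n = n²h²/(8m_eL²), L = n·h/√(8m_eE_n).
E_2 = 43.6 eV = 6.976×10^-18 J, so L = 2·6.63×10^-34/√(8·9.11×10^-31·6.976×10^-18) = 1.86×10^-10 m = 0.186 nm.

L = 0.186 nm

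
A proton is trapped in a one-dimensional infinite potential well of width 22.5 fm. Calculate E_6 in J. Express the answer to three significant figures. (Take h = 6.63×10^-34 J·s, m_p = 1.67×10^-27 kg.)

For an infinite well E_n = n²h²/(8m_pL²), so E_1 = h²/(8m_pL²) = (6.63×10^-34)²/(8·1.67×10^-27·(2.25×10^-14 m)²) = 6.499×10^-14 J.
Then E_6 = 6²·E_1 = 36·6.499×10^-14 J = 2.34×10^-12 J.

E_6 = 2.34×10^-12 J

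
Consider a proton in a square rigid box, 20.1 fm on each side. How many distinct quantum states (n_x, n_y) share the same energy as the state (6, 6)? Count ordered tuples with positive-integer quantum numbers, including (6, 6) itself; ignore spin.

degeneracy = 1

The level has n_x² + n_y² = 72. The ordered positive-integer solutions are (6, 6).
That gives 1 state.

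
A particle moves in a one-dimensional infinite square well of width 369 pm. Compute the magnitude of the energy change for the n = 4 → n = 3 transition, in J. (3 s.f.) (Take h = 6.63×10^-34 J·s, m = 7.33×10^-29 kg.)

E_1 = h²/(8mL²) = 5.505×10^-21 J.
|ΔE| = |4² − 3²|·E_1 = 7·5.505×10^-21 J = 3.85×10^-20 J.

|ΔE| = 3.85×10^-20 J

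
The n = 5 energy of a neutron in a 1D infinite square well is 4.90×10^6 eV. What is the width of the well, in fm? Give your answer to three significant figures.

From E_n = n²h²/(8m_nL²), L = n·h/√(8m_nE_n).
E_5 = 4.90×10^6 eV = 7.850×10^-13 J, so L = 5·6.626×10^-34/√(8·1.675×10^-27·7.850×10^-13) = 3.23×10^-14 m = 32.3 fm.

L = 32.3 fm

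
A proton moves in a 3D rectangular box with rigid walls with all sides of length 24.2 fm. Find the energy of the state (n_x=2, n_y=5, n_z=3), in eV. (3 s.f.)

For a 3D rectangular well E = (h²/8m_p)·Σ n_i²/L_i² = (6.626×10^-34)²/(8·1.673×10^-27) · [2²/(24.2 fm)² + 5²/(24.2 fm)² + 3²/(24.2 fm)²].
Evaluating gives E = 2.128×10^-12 J = 1.33×10^7 eV.

E = 1.33×10^7 eV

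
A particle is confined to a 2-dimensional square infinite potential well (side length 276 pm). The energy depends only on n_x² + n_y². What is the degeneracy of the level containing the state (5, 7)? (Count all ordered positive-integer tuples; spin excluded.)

The level has n_x² + n_y² = 74. The ordered positive-integer solutions are (5, 7), (7, 5).
That gives 2 states.

degeneracy = 2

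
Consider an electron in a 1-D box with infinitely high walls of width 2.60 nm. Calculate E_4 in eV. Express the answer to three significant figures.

E_4 = 0.890 eV

For an infinite well E_n = n²h²/(8m_eL²), so E_1 = h²/(8m_eL²) = (6.626×10^-34)²/(8·9.109×10^-31·(2.60×10^-9 m)²) = 8.912×10^-21 J.
Then E_4 = 4²·E_1 = 16·8.912×10^-21 J = 1.426×10^-19 J.
Converting, E_4 = 1.426×10^-19 J / (1.602×10^-19 J/eV) = 0.890 eV.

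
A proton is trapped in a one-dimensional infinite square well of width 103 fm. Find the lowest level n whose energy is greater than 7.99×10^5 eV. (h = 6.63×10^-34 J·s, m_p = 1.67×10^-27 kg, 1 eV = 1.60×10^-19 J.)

E_1 = h²/(8m_pL²) = 3.101×10^-15 J = 1.938×10^4 eV.
Need n² > 7.99×10^5/1.938×10^4 = 41.23, i.e. n > 6.421.
The smallest integer satisfying this is n = 7.

n = 7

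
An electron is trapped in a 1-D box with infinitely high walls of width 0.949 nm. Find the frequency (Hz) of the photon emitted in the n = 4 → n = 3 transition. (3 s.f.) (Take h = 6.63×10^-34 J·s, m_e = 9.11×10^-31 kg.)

f = 7.07×10^14 Hz

E_1 = h²/(8m_eL²) = 6.697×10^-20 J and ΔE = (4² − 3²)E_1 = 4.688×10^-19 J.
f = ΔE/h = 4.688×10^-19/6.63×10^-34 = 7.07×10^14 Hz.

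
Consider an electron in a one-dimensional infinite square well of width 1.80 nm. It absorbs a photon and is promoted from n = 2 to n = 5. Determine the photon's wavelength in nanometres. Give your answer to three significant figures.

E_1 = h²/(8m_eL²) = 1.860×10^-20 J, so ΔE = (5² − 2²)E_1 = 3.906×10^-19 J.
λ = hc/ΔE = (6.626×10^-34·2.998×10^8)/3.906×10^-19 = 5.09×10^-7 m = 509 nm.

λ = 509 nm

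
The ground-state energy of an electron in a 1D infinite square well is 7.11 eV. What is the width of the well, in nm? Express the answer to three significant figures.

From E_n = n²h²/(8m_eL²), L = n·h/√(8m_eE_n).
E_1 = 7.11 eV = 1.139×10^-18 J, so L = 1·6.626×10^-34/√(8·9.109×10^-31·1.139×10^-18) = 2.30×10^-10 m = 0.230 nm.

L = 0.230 nm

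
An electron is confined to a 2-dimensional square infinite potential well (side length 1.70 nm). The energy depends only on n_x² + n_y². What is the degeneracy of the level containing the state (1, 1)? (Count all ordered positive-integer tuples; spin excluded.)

degeneracy = 1

The level has n_x² + n_y² = 2. The ordered positive-integer solutions are (1, 1).
That gives 1 state.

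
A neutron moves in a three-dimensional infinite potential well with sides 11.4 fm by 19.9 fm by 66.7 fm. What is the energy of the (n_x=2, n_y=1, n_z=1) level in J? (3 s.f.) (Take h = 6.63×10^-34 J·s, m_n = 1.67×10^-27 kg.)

E = 1.10×10^-12 J

For a 3D rectangular well E = (h²/8m_n)·Σ n_i²/L_i² = (6.63×10^-34)²/(8·1.67×10^-27) · [2²/(11.4 fm)² + 1²/(19.9 fm)² + 1²/(66.7 fm)²].
Evaluating gives E = 1.10×10^-12 J.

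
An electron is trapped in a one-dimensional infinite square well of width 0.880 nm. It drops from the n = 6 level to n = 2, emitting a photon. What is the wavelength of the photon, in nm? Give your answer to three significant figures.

E_1 = h²/(8m_eL²) = 7.780×10^-20 J, so ΔE = (6² − 2²)E_1 = 2.490×10^-18 J.
λ = hc/ΔE = (6.626×10^-34·2.998×10^8)/2.490×10^-18 = 7.98×10^-8 m = 79.8 nm.

λ = 79.8 nm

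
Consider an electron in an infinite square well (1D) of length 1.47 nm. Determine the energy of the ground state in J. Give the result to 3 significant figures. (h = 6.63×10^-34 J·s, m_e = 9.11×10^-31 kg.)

E_1 = 2.79×10^-20 J

For an infinite well E_n = n²h²/(8m_eL²), so E_1 = h²/(8m_eL²) = (6.63×10^-34)²/(8·9.11×10^-31·(1.47×10^-9 m)²) = 2.791×10^-20 J.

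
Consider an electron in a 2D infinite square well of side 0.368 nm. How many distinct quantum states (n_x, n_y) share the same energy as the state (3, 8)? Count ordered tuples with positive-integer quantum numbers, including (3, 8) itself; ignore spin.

The level has n_x² + n_y² = 73. The ordered positive-integer solutions are (3, 8), (8, 3).
That gives 2 states.

degeneracy = 2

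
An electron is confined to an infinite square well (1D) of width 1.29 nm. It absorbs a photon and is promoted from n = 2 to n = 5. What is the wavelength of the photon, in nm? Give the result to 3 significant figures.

λ = 261 nm

E_1 = h²/(8m_eL²) = 3.620×10^-20 J, so ΔE = (5² − 2²)E_1 = 7.602×10^-19 J.
λ = hc/ΔE = (6.626×10^-34·2.998×10^8)/7.602×10^-19 = 2.61×10^-7 m = 261 nm.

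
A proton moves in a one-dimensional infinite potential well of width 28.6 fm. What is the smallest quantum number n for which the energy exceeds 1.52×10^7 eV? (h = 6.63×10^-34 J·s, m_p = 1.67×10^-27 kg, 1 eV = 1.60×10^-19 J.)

E_1 = h²/(8m_pL²) = 4.022×10^-14 J = 2.514×10^5 eV.
Need n² > 1.52×10^7/2.514×10^5 = 60.46, i.e. n > 7.776.
The smallest integer satisfying this is n = 8.

n = 8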